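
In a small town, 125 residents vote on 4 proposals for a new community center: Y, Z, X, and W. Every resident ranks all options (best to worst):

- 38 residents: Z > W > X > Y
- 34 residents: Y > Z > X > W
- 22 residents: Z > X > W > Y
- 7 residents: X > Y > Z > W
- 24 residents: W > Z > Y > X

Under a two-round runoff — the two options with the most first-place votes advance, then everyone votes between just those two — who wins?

Z

Round 1 first-place votes: Y 34, Z 60, X 7, W 24.
Z and Y advance.
Runoff: Z is preferred to Y by 84 voters; Y by 41.
Z wins the runoff.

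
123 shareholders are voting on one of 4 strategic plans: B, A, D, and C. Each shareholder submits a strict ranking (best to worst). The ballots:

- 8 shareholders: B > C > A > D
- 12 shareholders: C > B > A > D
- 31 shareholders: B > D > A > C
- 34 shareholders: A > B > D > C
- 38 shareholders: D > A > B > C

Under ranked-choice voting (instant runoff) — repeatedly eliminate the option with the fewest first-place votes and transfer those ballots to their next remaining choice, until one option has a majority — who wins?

Round 1: B 39, A 34, D 38, C 12. Eliminate C.
Round 2: B 51, A 34, D 38. Eliminate A.
Round 3: B 85, D 38. B has a majority.

B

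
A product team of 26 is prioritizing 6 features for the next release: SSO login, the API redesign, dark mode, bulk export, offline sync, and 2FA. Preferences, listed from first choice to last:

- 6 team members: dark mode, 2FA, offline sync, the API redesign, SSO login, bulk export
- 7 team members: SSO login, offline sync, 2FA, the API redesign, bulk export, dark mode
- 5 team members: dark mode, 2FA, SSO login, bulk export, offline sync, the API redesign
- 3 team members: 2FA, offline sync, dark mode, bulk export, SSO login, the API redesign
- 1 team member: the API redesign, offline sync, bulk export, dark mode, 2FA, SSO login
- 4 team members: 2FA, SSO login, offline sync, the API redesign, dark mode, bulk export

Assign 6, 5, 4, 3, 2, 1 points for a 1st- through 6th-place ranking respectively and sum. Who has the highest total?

2FA

SSO login: 6·2 + 7·6 + 5·4 + 3·2 + 1·1 + 4·5 = 101
the API redesign: 6·3 + 7·3 + 5·1 + 3·1 + 1·6 + 4·3 = 65
dark mode: 6·6 + 7·1 + 5·6 + 3·4 + 1·3 + 4·2 = 96
bulk export: 6·1 + 7·2 + 5·3 + 3·3 + 1·4 + 4·1 = 52
offline sync: 6·4 + 7·5 + 5·2 + 3·5 + 1·5 + 4·4 = 105
2FA: 6·5 + 7·4 + 5·5 + 3·6 + 1·2 + 4·6 = 127
2FA has the highest Borda score (127).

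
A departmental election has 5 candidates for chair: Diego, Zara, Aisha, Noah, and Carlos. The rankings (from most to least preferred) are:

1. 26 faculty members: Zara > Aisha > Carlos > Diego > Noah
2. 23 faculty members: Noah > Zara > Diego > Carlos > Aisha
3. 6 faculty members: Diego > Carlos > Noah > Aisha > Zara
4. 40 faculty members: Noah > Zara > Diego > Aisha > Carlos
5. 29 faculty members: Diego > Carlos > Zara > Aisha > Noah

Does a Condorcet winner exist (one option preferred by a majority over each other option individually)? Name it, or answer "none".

Noah vs Diego: 63–61 for Noah.
Noah vs Zara: 69–55 for Noah.
Noah vs Aisha: 69–55 for Noah.
Noah vs Carlos: 63–61 for Noah.
Noah beats every other option head-to-head.

Noah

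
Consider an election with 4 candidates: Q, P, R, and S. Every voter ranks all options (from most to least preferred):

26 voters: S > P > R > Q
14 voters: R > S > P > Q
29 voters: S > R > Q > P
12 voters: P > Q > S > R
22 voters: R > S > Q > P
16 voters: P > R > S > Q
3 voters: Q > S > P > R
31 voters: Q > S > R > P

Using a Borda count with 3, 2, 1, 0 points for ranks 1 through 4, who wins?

Q: 26·0 + 14·0 + 29·1 + 12·2 + 22·1 + 16·0 + 3·3 + 31·3 = 177
P: 26·2 + 14·1 + 29·0 + 12·3 + 22·0 + 16·3 + 3·1 + 31·0 = 153
R: 26·1 + 14·3 + 29·2 + 12·0 + 22·3 + 16·2 + 3·0 + 31·1 = 255
S: 26·3 + 14·2 + 29·3 + 12·1 + 22·2 + 16·1 + 3·2 + 31·2 = 333
S has the highest Borda score (333).

S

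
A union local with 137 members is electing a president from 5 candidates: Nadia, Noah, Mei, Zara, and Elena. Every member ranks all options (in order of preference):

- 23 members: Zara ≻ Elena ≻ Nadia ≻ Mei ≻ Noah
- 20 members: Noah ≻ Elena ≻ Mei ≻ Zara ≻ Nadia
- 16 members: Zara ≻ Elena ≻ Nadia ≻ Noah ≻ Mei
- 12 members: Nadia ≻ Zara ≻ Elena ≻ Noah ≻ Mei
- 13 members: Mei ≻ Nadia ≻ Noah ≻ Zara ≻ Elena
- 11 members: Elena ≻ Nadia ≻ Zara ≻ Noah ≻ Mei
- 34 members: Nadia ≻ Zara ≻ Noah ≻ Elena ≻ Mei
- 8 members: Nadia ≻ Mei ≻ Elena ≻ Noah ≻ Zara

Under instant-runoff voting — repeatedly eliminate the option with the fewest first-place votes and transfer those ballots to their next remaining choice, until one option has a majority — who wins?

Nadia

Round 1: Nadia 54, Noah 20, Mei 13, Zara 39, Elena 11. Eliminate Elena.
Round 2: Nadia 65, Noah 20, Mei 13, Zara 39. Eliminate Mei.
Round 3: Nadia 78, Noah 20, Zara 39. Nadia has a majority.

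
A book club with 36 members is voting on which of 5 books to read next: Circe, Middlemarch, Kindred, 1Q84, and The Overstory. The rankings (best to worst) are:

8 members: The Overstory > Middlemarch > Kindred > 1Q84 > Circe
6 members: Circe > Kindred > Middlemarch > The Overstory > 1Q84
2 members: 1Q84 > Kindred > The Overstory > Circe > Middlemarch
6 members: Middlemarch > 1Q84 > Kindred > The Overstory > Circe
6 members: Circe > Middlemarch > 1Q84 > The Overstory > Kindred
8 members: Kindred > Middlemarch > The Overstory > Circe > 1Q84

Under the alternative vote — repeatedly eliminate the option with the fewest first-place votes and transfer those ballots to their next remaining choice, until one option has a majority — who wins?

Kindred

Round 1: Circe 12, Middlemarch 6, Kindred 8, 1Q84 2, The Overstory 8. Eliminate 1Q84.
Round 2: Circe 12, Middlemarch 6, Kindred 10, The Overstory 8. Eliminate Middlemarch.
Round 3: Circe 12, Kindred 16, The Overstory 8. Eliminate The Overstory.
Round 4: Circe 12, Kindred 24. Kindred has a majority.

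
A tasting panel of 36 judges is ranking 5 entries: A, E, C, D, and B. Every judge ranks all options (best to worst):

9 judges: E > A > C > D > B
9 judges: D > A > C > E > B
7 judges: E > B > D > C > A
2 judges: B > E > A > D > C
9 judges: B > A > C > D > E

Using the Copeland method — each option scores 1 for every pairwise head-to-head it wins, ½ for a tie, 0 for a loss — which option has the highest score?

A: beats C and D; ties E and B → score 3.
E: beats B; ties A, C, and D → score 2.5.
C: ties E, D, and B; loses to A → score 1.5.
D: ties E, C, and B; loses to A → score 1.5.
B: ties A, C, and D; loses to E → score 1.5.
A has the best pairwise record.

A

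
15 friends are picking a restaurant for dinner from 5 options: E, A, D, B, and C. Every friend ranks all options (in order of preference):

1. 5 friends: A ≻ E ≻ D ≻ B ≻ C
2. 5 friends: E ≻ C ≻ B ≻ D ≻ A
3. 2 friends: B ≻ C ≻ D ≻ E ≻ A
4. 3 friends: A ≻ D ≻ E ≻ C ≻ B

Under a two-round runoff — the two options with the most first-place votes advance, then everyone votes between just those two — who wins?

A

Round 1 first-place votes: E 5, A 8, D 0, B 2, C 0.
A and E advance.
Runoff: A is preferred to E by 8 voters; E by 7.
A wins the runoff.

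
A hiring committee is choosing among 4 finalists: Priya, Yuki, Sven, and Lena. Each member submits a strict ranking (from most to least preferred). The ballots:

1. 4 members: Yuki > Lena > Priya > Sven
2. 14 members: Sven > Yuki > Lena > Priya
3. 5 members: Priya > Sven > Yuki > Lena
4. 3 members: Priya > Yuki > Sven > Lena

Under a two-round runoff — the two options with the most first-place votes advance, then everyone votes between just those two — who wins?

Round 1 first-place votes: Priya 8, Yuki 4, Sven 14, Lena 0.
Sven and Priya advance.
Runoff: Sven is preferred to Priya by 14 voters; Priya by 12.
Sven wins the runoff.

Sven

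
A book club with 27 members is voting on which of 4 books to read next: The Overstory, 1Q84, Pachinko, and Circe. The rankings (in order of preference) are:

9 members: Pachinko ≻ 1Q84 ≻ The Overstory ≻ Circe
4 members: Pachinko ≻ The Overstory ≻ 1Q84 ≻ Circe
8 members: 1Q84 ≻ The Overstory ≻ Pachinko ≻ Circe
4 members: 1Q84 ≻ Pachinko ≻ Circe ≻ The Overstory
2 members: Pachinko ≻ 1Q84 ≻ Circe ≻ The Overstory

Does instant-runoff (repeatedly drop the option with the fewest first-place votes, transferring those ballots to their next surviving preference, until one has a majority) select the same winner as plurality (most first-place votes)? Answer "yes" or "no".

yes

Instant-runoff — R1 The Overstory 0, 1Q84 12, Pachinko 15, Circe 0 (Pachinko winner). Winner: Pachinko.
Plurality — first-place votes: The Overstory 0, 1Q84 12, Pachinko 15, Circe 0. Winner: Pachinko.
The two methods agree.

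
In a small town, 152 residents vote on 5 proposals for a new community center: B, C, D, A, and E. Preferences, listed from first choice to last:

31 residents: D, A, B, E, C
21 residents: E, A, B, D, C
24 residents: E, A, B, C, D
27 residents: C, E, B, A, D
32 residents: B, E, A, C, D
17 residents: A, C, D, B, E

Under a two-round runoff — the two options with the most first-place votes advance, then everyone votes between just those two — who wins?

B

Round 1 first-place votes: B 32, C 27, D 31, A 17, E 45.
E and B advance.
Runoff: E is preferred to B by 72 voters; B by 80.
B wins the runoff.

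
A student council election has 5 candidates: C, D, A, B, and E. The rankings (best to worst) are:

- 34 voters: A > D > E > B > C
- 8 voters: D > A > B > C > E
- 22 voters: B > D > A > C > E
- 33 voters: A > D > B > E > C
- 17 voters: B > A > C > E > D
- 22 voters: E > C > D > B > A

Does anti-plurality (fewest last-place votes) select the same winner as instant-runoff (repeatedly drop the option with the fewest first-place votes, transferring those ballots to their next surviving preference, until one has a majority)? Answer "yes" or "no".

no

Anti-plurality — last-place votes: C 67, D 17, A 22, B 0, E 30. Winner: B.
Instant-runoff — R1 C 0, D 8, A 67, B 39, E 22 (C out); R2 D 8, A 67, B 39, E 22 (D out); R3 A 75, B 39, E 22 (A winner). Winner: A.
The two methods disagree.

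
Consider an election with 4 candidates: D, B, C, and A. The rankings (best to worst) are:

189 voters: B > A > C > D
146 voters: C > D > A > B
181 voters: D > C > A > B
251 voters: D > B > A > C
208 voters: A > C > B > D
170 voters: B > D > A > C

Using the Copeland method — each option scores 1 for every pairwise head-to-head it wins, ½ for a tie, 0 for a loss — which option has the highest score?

D

D: beats B, C, and A → score 3.
B: beats C and A; loses to D → score 2.
C: loses to D, B, and A → score 0.
A: beats C; loses to D and B → score 1.
D has the best pairwise record.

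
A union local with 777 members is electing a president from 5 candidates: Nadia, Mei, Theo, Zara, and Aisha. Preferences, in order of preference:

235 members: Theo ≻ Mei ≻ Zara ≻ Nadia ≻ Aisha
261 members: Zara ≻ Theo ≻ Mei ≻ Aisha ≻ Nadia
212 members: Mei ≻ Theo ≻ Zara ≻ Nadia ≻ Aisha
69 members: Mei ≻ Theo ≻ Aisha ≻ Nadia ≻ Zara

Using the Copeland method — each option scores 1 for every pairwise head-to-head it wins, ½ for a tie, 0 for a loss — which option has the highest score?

Theo

Nadia: beats Aisha; loses to Mei, Theo, and Zara → score 1.
Mei: beats Nadia, Zara, and Aisha; loses to Theo → score 3.
Theo: beats Nadia, Mei, Zara, and Aisha → score 4.
Zara: beats Nadia and Aisha; loses to Mei and Theo → score 2.
Aisha: loses to Nadia, Mei, Theo, and Zara → score 0.
Theo has the best pairwise record.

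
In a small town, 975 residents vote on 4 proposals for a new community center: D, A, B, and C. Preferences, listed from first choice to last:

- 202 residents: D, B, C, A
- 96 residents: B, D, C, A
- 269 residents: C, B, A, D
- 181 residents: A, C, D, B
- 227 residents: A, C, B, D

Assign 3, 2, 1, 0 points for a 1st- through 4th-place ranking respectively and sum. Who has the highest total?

D: 202·3 + 96·2 + 269·0 + 181·1 + 227·0 = 979
A: 202·0 + 96·0 + 269·1 + 181·3 + 227·3 = 1493
B: 202·2 + 96·3 + 269·2 + 181·0 + 227·1 = 1457
C: 202·1 + 96·1 + 269·3 + 181·2 + 227·2 = 1921
C has the highest Borda score (1921).

C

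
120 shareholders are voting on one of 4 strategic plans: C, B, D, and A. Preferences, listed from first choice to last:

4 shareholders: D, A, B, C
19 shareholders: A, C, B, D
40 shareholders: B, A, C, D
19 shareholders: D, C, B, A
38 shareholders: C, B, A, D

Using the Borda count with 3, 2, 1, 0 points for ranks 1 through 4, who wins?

C: 4·0 + 19·2 + 40·1 + 19·2 + 38·3 = 230
B: 4·1 + 19·1 + 40·3 + 19·1 + 38·2 = 238
D: 4·3 + 19·0 + 40·0 + 19·3 + 38·0 = 69
A: 4·2 + 19·3 + 40·2 + 19·0 + 38·1 = 183
B has the highest Borda score (238).

B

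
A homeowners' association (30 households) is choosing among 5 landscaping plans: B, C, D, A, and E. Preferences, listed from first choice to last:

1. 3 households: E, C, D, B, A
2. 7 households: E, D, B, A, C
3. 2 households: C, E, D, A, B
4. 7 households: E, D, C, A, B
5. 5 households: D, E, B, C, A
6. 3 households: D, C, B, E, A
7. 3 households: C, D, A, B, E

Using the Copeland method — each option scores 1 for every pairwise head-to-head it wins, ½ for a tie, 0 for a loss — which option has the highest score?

E

B: beats A; loses to C, D, and E → score 1.
C: beats B and A; loses to D and E → score 2.
D: beats B, C, and A; loses to E → score 3.
A: loses to B, C, D, and E → score 0.
E: beats B, C, D, and A → score 4.
E has the best pairwise record.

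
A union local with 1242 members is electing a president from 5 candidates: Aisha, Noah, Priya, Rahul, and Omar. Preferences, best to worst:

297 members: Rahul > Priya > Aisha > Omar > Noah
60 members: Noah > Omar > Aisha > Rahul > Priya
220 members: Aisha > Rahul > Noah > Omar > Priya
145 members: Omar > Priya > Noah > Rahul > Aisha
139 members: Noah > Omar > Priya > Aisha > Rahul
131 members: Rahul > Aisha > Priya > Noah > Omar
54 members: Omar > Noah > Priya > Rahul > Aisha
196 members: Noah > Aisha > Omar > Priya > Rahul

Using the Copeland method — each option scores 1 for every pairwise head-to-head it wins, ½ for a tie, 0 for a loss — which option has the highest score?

Aisha: beats Noah and Omar; loses to Priya and Rahul → score 2.
Noah: beats Priya and Omar; loses to Aisha and Rahul → score 2.
Priya: beats Aisha; loses to Noah, Rahul, and Omar → score 1.
Rahul: beats Aisha, Noah, Priya, and Omar → score 4.
Omar: beats Priya; loses to Aisha, Noah, and Rahul → score 1.
Rahul has the best pairwise record.

Rahul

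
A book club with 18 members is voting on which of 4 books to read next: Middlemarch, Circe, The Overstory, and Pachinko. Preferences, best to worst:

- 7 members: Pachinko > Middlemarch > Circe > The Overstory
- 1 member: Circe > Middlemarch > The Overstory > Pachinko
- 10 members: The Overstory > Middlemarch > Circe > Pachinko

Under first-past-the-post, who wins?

First-place votes: Middlemarch 0, Circe 1, The Overstory 10, Pachinko 7.
The Overstory has the most first-place votes.

The Overstory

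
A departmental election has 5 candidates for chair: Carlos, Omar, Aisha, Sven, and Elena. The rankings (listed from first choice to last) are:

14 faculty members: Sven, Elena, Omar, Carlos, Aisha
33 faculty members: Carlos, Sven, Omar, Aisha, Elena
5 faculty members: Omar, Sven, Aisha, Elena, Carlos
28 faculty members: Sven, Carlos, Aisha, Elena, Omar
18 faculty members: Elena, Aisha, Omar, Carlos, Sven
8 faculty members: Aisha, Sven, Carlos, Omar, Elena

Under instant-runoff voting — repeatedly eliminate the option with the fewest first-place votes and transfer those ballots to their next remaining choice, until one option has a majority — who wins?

Round 1: Carlos 33, Omar 5, Aisha 8, Sven 42, Elena 18. Eliminate Omar.
Round 2: Carlos 33, Aisha 8, Sven 47, Elena 18. Eliminate Aisha.
Round 3: Carlos 33, Sven 55, Elena 18. Sven has a majority.

Sven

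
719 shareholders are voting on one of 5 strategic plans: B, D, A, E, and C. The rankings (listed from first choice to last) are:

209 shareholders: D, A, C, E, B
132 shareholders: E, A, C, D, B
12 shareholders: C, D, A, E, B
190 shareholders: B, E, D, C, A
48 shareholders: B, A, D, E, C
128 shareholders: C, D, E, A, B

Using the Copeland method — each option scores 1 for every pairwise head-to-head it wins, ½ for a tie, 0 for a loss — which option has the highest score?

B: loses to D, A, E, and C → score 0.
D: beats B, A, E, and C → score 4.
A: beats B and C; loses to D and E → score 2.
E: beats B, A, and C; loses to D → score 3.
C: beats B; loses to D, A, and E → score 1.
D has the best pairwise record.

D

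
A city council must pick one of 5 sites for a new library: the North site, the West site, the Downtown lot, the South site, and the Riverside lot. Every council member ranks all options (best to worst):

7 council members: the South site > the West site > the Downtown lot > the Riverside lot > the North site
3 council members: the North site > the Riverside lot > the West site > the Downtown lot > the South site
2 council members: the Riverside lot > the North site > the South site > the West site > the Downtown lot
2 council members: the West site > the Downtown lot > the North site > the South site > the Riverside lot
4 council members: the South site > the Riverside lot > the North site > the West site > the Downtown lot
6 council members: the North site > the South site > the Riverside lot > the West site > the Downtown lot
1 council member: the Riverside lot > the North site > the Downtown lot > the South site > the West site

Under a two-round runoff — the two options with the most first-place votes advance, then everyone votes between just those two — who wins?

the North site

Round 1 first-place votes: the North site 9, the West site 2, the Downtown lot 0, the South site 11, the Riverside lot 3.
the South site and the North site advance.
Runoff: the South site is preferred to the North site by 11 voters; the North site by 14.
the North site wins the runoff.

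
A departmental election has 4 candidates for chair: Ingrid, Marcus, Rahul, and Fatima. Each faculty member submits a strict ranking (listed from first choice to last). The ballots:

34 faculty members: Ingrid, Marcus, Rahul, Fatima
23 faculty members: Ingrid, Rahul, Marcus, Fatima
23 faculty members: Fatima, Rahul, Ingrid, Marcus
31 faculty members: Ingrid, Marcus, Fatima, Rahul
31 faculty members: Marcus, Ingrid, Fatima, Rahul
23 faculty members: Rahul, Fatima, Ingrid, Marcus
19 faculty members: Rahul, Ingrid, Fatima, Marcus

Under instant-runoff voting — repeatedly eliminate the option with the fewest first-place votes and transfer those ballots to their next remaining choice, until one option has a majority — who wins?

Ingrid

Round 1: Ingrid 88, Marcus 31, Rahul 42, Fatima 23. Eliminate Fatima.
Round 2: Ingrid 88, Marcus 31, Rahul 65. Eliminate Marcus.
Round 3: Ingrid 119, Rahul 65. Ingrid has a majority.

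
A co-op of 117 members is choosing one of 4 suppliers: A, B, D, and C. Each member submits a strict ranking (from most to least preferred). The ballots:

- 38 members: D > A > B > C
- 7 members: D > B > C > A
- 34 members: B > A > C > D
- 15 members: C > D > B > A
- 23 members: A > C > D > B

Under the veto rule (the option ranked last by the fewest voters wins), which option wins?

Last-place votes: A 22, B 23, D 34, C 38.
A is ranked last by the fewest voters, so A wins.

A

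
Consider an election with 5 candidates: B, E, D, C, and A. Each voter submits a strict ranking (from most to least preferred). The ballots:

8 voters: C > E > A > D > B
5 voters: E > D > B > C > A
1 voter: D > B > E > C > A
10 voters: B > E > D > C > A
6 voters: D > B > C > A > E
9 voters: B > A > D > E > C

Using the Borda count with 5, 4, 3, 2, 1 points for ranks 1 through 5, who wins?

B

B: 8·1 + 5·3 + 1·4 + 10·5 + 6·4 + 9·5 = 146
E: 8·4 + 5·5 + 1·3 + 10·4 + 6·1 + 9·2 = 124
D: 8·2 + 5·4 + 1·5 + 10·3 + 6·5 + 9·3 = 128
C: 8·5 + 5·2 + 1·2 + 10·2 + 6·3 + 9·1 = 99
A: 8·3 + 5·1 + 1·1 + 10·1 + 6·2 + 9·4 = 88
B has the highest Borda score (146).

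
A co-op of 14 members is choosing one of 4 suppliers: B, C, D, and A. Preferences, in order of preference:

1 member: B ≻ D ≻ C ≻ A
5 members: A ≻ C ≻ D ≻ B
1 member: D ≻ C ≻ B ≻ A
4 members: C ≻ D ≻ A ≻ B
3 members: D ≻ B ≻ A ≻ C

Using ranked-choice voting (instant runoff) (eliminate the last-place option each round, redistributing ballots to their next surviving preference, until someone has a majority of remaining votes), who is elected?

Round 1: B 1, C 4, D 4, A 5. Eliminate B.
Round 2: C 4, D 5, A 5. Eliminate C.
Round 3: D 9, A 5. D has a majority.

D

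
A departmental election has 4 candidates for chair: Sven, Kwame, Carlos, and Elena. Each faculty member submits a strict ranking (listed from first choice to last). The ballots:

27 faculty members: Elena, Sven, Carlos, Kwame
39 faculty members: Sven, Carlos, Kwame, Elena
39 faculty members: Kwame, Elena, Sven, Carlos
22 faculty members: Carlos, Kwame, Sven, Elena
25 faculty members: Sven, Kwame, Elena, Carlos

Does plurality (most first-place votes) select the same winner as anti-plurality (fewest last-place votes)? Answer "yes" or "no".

Plurality — first-place votes: Sven 64, Kwame 39, Carlos 22, Elena 27. Winner: Sven.
Anti-plurality — last-place votes: Sven 0, Kwame 27, Carlos 64, Elena 61. Winner: Sven.
The two methods agree.

yes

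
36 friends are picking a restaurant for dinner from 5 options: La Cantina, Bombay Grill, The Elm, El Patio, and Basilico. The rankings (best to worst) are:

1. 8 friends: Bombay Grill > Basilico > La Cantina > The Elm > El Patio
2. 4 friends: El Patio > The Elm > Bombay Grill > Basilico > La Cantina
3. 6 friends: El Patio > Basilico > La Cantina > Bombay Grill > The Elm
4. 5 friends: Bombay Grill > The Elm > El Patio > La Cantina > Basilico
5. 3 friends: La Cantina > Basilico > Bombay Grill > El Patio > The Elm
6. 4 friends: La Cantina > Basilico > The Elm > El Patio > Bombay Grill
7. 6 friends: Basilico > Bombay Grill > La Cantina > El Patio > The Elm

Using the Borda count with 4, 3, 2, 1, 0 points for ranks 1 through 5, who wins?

Basilico

La Cantina: 8·2 + 4·0 + 6·2 + 5·1 + 3·4 + 4·4 + 6·2 = 73
Bombay Grill: 8·4 + 4·2 + 6·1 + 5·4 + 3·2 + 4·0 + 6·3 = 90
The Elm: 8·1 + 4·3 + 6·0 + 5·3 + 3·0 + 4·2 + 6·0 = 43
El Patio: 8·0 + 4·4 + 6·4 + 5·2 + 3·1 + 4·1 + 6·1 = 63
Basilico: 8·3 + 4·1 + 6·3 + 5·0 + 3·3 + 4·3 + 6·4 = 91
Basilico has the highest Borda score (91).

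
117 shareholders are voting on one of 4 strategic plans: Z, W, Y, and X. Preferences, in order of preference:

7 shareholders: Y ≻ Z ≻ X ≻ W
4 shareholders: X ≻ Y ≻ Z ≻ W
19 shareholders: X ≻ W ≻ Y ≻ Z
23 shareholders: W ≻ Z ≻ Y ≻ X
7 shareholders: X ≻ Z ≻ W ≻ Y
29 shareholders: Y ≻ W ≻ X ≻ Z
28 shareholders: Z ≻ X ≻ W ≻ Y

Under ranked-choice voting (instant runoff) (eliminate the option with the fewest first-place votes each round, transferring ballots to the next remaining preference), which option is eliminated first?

W

Round 1: Z 28, W 23, Y 36, X 30. Eliminate W.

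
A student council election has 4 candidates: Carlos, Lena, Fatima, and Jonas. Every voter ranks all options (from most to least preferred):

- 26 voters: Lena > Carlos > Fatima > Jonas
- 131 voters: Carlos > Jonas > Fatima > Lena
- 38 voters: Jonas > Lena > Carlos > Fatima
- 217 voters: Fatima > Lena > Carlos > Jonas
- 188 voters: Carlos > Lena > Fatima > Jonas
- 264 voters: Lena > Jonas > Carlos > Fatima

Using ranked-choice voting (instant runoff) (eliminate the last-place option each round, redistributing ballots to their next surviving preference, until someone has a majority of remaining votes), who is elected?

Lena

Round 1: Carlos 319, Lena 290, Fatima 217, Jonas 38. Eliminate Jonas.
Round 2: Carlos 319, Lena 328, Fatima 217. Eliminate Fatima.
Round 3: Carlos 319, Lena 545. Lena has a majority.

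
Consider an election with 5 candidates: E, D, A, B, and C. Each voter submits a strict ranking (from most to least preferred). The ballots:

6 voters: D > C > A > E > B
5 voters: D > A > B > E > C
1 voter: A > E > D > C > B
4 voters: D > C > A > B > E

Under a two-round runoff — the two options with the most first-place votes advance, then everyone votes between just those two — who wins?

Round 1 first-place votes: E 0, D 15, A 1, B 0, C 0.
D and A advance.
Runoff: D is preferred to A by 15 voters; A by 1.
D wins the runoff.

D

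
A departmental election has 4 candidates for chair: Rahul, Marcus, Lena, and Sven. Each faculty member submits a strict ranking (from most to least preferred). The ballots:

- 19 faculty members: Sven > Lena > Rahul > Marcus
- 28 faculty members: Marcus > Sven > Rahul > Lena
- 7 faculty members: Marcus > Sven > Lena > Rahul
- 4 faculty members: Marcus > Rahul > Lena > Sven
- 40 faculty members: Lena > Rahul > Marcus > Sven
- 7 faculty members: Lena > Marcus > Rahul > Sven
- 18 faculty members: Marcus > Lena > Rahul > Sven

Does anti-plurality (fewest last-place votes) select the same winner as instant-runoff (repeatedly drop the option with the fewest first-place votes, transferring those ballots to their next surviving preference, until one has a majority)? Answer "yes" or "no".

Anti-plurality — last-place votes: Rahul 7, Marcus 19, Lena 28, Sven 69. Winner: Rahul.
Instant-runoff — R1 Rahul 0, Marcus 57, Lena 47, Sven 19 (Rahul out); R2 Marcus 57, Lena 47, Sven 19 (Sven out); R3 Marcus 57, Lena 66 (Lena winner). Winner: Lena.
The two methods disagree.

no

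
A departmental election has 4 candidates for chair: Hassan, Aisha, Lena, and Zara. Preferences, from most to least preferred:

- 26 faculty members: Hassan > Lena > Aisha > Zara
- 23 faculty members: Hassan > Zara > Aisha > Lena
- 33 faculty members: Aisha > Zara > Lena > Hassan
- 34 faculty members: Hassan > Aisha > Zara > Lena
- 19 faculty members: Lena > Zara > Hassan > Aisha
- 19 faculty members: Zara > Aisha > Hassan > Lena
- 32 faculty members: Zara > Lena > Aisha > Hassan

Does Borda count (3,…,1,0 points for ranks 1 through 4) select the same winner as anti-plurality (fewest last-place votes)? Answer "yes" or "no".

Borda — scores: Hassan 287, Aisha 286, Lena 206, Zara 337. Winner: Zara.
Anti-plurality — last-place votes: Hassan 65, Aisha 19, Lena 76, Zara 26. Winner: Aisha.
The two methods disagree.

no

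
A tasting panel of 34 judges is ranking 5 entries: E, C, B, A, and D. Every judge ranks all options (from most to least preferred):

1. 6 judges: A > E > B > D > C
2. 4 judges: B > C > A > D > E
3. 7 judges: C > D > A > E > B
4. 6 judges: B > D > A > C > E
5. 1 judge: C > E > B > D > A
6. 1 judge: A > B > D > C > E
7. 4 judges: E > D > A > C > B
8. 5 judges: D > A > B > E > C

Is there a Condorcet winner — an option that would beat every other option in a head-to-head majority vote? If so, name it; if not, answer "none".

Checking pairwise contests:
C beats E 19–15.
B beats C 22–12.
E beats B 18–16.
D beats A 23–11.
B beats D 18–16.
Every option loses at least one head-to-head, so there is no Condorcet winner.

none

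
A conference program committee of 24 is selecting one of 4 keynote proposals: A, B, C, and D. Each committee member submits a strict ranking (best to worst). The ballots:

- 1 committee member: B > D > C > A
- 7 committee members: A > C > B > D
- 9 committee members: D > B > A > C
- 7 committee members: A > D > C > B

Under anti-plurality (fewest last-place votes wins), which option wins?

A

Last-place votes: A 1, B 7, C 9, D 7.
A is ranked last by the fewest voters, so A wins.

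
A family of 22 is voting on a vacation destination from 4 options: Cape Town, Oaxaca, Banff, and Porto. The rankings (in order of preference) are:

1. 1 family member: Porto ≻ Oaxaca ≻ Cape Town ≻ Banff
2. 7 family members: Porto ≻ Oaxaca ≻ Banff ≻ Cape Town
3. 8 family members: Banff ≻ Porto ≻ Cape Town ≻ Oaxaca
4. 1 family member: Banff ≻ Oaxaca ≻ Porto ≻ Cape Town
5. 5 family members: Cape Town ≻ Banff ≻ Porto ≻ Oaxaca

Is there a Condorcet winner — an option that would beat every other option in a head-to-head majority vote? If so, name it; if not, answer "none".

Banff

Banff vs Cape Town: 16–6 for Banff.
Banff vs Oaxaca: 14–8 for Banff.
Banff vs Porto: 14–8 for Banff.
Banff beats every other option head-to-head.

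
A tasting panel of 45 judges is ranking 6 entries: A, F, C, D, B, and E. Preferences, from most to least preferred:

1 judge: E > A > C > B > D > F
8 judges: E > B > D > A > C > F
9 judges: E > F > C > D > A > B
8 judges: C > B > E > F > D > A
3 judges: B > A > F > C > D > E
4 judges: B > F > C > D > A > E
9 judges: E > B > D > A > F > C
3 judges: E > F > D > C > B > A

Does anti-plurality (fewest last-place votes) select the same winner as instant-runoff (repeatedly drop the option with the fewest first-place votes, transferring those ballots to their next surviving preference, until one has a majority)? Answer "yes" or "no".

Anti-plurality — last-place votes: A 11, F 9, C 9, D 0, B 9, E 7. Winner: D.
Instant-runoff — R1 A 0, F 0, C 8, D 0, B 7, E 30 (E winner). Winner: E.
The two methods disagree.

no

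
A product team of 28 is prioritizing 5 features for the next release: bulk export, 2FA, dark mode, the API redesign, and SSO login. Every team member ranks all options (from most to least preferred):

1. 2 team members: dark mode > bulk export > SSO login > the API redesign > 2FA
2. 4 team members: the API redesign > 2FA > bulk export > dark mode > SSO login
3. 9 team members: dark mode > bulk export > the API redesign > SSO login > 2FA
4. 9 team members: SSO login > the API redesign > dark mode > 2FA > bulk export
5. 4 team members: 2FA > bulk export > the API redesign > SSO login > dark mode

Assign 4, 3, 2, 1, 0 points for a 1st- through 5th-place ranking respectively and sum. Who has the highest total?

the API redesign

bulk export: 2·3 + 4·2 + 9·3 + 9·0 + 4·3 = 53
2FA: 2·0 + 4·3 + 9·0 + 9·1 + 4·4 = 37
dark mode: 2·4 + 4·1 + 9·4 + 9·2 + 4·0 = 66
the API redesign: 2·1 + 4·4 + 9·2 + 9·3 + 4·2 = 71
SSO login: 2·2 + 4·0 + 9·1 + 9·4 + 4·1 = 53
the API redesign has the highest Borda score (71).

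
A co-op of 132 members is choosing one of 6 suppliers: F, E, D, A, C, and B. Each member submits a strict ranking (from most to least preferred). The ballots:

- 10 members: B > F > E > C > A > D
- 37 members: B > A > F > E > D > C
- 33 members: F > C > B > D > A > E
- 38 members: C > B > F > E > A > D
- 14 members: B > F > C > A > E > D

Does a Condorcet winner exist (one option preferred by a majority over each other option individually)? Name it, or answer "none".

Checking pairwise contests:
B beats F 99–33.
F beats E 132–0.
F beats D 132–0.
F beats A 95–37.
F beats C 94–38.
C beats B 71–61.
Every option loses at least one head-to-head, so there is no Condorcet winner.

none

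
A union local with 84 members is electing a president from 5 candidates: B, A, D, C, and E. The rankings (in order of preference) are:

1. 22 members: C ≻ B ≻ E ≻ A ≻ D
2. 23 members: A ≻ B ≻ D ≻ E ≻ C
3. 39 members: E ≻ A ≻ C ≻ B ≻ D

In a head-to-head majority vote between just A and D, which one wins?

A

Voters preferring A to D: 84; preferring D to A: 0.
A wins the head-to-head.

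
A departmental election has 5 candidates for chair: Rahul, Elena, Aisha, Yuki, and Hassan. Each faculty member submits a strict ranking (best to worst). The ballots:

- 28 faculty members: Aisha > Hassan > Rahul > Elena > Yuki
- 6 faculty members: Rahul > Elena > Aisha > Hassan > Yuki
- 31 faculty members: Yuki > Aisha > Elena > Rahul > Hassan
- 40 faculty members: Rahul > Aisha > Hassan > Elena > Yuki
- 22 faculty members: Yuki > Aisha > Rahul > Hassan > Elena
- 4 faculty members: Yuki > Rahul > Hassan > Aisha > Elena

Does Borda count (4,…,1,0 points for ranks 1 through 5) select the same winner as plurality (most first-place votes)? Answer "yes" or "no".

Borda — scores: Rahul 327, Elena 148, Aisha 407, Yuki 228, Hassan 200. Winner: Aisha.
Plurality — first-place votes: Rahul 46, Elena 0, Aisha 28, Yuki 57, Hassan 0. Winner: Yuki.
The two methods disagree.

no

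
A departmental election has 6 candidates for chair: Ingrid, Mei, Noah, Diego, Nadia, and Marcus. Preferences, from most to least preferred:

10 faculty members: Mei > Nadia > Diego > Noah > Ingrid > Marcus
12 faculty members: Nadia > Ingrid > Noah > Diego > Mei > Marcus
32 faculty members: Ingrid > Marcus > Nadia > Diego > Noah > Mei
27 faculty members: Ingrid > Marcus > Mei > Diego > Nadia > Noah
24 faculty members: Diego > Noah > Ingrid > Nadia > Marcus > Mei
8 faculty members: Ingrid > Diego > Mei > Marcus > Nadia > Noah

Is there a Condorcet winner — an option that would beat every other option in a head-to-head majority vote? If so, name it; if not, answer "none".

Ingrid vs Mei: 103–10 for Ingrid.
Ingrid vs Noah: 79–34 for Ingrid.
Ingrid vs Diego: 79–34 for Ingrid.
Ingrid vs Nadia: 91–22 for Ingrid.
Ingrid vs Marcus: 113–0 for Ingrid.
Ingrid beats every other option head-to-head.

Ingrid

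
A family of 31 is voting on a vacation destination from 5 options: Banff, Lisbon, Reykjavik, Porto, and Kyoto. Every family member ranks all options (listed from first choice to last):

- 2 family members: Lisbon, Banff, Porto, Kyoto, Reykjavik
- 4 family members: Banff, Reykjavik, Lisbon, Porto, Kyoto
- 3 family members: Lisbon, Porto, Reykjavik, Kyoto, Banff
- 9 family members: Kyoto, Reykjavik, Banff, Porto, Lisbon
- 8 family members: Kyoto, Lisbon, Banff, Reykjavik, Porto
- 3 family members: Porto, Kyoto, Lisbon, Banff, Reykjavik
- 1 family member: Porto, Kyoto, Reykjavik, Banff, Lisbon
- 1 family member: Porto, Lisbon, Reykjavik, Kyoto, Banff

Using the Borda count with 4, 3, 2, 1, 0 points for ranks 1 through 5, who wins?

Banff: 2·3 + 4·4 + 3·0 + 9·2 + 8·2 + 3·1 + 1·1 + 1·0 = 60
Lisbon: 2·4 + 4·2 + 3·4 + 9·0 + 8·3 + 3·2 + 1·0 + 1·3 = 61
Reykjavik: 2·0 + 4·3 + 3·2 + 9·3 + 8·1 + 3·0 + 1·2 + 1·2 = 57
Porto: 2·2 + 4·1 + 3·3 + 9·1 + 8·0 + 3·4 + 1·4 + 1·4 = 46
Kyoto: 2·1 + 4·0 + 3·1 + 9·4 + 8·4 + 3·3 + 1·3 + 1·1 = 86
Kyoto has the highest Borda score (86).

Kyoto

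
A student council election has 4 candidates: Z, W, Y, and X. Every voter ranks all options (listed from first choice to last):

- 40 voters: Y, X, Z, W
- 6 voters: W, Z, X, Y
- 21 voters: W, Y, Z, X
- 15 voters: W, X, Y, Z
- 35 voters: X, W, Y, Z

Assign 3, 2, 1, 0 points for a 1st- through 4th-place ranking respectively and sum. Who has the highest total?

Z: 40·1 + 6·2 + 21·1 + 15·0 + 35·0 = 73
W: 40·0 + 6·3 + 21·3 + 15·3 + 35·2 = 196
Y: 40·3 + 6·0 + 21·2 + 15·1 + 35·1 = 212
X: 40·2 + 6·1 + 21·0 + 15·2 + 35·3 = 221
X has the highest Borda score (221).

X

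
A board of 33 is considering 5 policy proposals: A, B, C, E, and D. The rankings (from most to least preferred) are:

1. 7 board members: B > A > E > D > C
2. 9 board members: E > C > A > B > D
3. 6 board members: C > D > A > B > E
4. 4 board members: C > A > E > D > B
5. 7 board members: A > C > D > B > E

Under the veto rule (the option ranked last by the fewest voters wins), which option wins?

A

Last-place votes: A 0, B 4, C 7, E 13, D 9.
A is ranked last by the fewest voters, so A wins.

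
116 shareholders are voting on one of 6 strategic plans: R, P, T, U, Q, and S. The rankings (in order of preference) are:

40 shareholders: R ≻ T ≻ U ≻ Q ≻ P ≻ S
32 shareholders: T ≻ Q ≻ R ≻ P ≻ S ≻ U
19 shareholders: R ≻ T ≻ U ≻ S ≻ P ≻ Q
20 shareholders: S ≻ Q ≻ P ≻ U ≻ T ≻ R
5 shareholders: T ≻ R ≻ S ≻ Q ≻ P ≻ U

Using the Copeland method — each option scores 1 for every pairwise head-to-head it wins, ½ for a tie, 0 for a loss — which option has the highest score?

R: beats P, T, U, Q, and S → score 5.
P: beats S; loses to R, T, U, and Q → score 1.
T: beats P, U, Q, and S; loses to R → score 4.
U: beats P, Q, and S; loses to R and T → score 3.
Q: beats P and S; loses to R, T, and U → score 2.
S: loses to R, P, T, U, and Q → score 0.
R has the best pairwise record.

R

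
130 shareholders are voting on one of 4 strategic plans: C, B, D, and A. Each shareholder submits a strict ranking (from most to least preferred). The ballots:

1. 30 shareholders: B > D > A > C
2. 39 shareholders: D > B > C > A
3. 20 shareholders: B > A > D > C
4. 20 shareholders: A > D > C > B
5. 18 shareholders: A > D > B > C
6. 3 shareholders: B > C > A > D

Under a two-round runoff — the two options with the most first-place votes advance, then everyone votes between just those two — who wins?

Round 1 first-place votes: C 0, B 53, D 39, A 38.
B and D advance.
Runoff: B is preferred to D by 53 voters; D by 77.
D wins the runoff.

D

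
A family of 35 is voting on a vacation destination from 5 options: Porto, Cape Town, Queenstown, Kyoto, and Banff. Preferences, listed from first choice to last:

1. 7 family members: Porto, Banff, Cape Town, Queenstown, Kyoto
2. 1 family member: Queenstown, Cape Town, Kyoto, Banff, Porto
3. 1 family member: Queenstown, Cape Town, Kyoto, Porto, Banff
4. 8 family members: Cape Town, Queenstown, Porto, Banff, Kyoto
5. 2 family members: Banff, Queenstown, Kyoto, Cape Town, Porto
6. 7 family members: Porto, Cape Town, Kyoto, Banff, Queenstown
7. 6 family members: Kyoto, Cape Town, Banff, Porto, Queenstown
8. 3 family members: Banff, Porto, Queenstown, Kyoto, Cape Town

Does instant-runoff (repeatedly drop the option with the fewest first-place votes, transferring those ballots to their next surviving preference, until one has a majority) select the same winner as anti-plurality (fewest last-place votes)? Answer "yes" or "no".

no

Instant-runoff — R1 Porto 14, Cape Town 8, Queenstown 2, Kyoto 6, Banff 5 (Queenstown out); R2 Porto 14, Cape Town 10, Kyoto 6, Banff 5 (Banff out); R3 Porto 17, Cape Town 10, Kyoto 8 (Kyoto out); R4 Porto 17, Cape Town 18 (Cape Town winner). Winner: Cape Town.
Anti-plurality — last-place votes: Porto 3, Cape Town 3, Queenstown 13, Kyoto 15, Banff 1. Winner: Banff.
The two methods disagree.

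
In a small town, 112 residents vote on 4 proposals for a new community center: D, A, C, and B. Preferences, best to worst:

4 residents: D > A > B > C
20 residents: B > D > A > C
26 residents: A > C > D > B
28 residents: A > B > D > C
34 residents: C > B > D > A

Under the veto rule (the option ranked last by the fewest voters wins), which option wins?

D

Last-place votes: D 0, A 34, C 52, B 26.
D is ranked last by the fewest voters, so D wins.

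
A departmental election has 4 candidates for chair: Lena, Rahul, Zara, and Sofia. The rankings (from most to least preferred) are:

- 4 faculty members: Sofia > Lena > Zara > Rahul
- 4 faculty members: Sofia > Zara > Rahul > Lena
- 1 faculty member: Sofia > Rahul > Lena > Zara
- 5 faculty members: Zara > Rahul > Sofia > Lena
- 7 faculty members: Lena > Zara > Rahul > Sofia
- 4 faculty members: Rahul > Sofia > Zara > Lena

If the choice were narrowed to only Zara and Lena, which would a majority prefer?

Voters preferring Zara to Lena: 13; preferring Lena to Zara: 12.
Zara wins the head-to-head.

Zara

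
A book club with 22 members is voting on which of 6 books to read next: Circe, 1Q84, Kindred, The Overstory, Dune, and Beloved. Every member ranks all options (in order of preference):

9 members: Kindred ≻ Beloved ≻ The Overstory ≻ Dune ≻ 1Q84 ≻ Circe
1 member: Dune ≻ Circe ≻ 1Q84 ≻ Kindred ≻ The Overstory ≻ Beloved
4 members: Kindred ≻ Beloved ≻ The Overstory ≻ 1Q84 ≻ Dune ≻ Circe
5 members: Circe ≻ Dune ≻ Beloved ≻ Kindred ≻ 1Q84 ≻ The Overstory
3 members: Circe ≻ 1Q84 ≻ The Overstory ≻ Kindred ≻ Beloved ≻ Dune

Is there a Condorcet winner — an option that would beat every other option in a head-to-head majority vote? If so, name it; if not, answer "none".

Kindred

Kindred vs Circe: 13–9 for Kindred.
Kindred vs 1Q84: 18–4 for Kindred.
Kindred vs The Overstory: 19–3 for Kindred.
Kindred vs Dune: 16–6 for Kindred.
Kindred vs Beloved: 17–5 for Kindred.
Kindred beats every other option head-to-head.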